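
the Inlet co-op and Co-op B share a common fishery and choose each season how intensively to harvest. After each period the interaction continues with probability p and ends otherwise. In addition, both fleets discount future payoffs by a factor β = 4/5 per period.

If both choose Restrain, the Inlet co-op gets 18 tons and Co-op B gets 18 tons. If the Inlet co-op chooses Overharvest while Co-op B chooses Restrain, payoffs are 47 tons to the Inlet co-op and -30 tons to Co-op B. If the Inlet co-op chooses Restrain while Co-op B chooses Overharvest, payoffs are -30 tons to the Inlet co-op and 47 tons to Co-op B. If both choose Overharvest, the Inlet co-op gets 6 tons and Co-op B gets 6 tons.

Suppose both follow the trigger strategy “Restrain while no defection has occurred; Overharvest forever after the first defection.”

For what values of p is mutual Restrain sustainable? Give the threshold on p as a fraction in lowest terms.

145/164

With continuation probability p and discount β, the effective per-period discount factor is βp.
Grim-trigger IC: βp ≥ (47−18)/(47−6) = 29/41.
So p ≥ (29/41)/(4/5) = 145/164.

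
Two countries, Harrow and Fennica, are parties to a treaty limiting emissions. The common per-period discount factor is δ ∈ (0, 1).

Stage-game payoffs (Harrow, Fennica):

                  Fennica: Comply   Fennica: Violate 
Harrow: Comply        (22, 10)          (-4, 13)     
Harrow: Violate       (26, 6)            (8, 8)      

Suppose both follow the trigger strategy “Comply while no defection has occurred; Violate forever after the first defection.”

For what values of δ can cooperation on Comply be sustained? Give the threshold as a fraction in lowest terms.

Harrow's threshold: (26−22)/(26−8) = 2/9.
Fennica's threshold: (13−10)/(13−8) = 3/5.
2/9 < 3/5, so Fennica binds and δ* = 3/5.

3/5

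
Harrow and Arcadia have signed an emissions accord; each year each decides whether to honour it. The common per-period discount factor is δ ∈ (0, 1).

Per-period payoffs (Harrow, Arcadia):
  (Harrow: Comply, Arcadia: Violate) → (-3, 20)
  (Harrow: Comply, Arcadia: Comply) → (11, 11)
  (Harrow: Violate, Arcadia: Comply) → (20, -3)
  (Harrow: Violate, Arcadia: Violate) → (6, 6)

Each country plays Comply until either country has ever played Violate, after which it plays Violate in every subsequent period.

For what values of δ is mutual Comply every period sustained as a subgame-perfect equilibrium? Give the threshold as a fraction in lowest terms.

Cooperation forever yields 11 each period: 11/(1−δ).
Deviating yields 20 once, then 6 forever: 20 + 6δ/(1−δ).
No profitable deviation requires 11/(1−δ) ≥ 20 + 6δ/(1−δ).
Multiplying by (1−δ): 11 ≥ 20(1−δ) + 6δ = 20 − 14δ.
So 14δ ≥ 9, i.e. δ ≥ 9/14.

9/14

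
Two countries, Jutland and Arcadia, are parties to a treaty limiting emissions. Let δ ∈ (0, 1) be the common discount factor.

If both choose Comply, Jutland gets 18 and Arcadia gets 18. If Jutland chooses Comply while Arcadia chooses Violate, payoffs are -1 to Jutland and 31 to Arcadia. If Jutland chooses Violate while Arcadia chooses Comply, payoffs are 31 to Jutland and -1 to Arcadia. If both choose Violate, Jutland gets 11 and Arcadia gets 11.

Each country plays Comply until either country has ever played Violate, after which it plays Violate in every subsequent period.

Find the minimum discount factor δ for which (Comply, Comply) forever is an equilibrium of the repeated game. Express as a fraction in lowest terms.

13/20

Under grim trigger the critical discount factor is (T−C)/(T−P) with T = 31, C = 18, P = 11.
δ* = (31−18)/(31−11) = 13/20.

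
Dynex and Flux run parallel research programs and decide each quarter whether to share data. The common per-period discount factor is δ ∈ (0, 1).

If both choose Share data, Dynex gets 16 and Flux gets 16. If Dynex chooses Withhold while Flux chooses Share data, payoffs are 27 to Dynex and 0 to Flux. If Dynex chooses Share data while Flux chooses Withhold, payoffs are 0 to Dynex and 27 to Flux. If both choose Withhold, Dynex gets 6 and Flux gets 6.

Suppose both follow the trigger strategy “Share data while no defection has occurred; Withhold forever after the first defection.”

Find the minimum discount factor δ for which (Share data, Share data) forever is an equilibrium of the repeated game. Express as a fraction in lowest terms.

One-period gain from deviating is 27 − 16 = 11. The loss is 16 − 6 = 10 in every subsequent period, with present value 10·δ/(1−δ).
Deviation is unprofitable when 10·δ/(1−δ) ≥ 11, i.e. δ/(1−δ) ≥ 11/10.
Equivalently δ ≥ 11/(11+10) = 11/21.

11/21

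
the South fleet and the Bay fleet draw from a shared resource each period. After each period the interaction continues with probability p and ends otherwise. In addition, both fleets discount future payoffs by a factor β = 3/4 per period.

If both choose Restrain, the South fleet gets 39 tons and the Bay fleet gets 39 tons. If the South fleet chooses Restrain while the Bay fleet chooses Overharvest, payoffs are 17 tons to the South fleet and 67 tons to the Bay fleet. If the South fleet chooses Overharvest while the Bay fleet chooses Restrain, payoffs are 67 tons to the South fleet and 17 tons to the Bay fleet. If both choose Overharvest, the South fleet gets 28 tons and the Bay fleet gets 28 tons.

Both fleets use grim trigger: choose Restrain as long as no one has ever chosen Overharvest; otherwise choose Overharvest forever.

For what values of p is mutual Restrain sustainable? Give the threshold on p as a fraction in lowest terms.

112/117

With continuation probability p and discount β, the effective per-period discount factor is βp.
Grim-trigger IC: βp ≥ (67−39)/(67−28) = 28/39.
So p ≥ (28/39)/(3/4) = 112/117.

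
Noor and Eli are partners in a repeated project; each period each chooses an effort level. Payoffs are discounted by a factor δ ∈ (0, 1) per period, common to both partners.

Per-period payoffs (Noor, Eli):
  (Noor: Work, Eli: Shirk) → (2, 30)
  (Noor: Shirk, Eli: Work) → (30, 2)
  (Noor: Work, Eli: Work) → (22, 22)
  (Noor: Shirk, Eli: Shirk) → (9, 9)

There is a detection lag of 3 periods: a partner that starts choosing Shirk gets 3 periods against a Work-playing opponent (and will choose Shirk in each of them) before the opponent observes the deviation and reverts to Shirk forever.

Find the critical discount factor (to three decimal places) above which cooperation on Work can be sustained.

Deviating for the 3 undetected periods gains 30−22 = 8 per period over cooperation, then loses 22−9 = 13 per period forever once punishment starts.
Gain: 8(1 + δ + … + δ^2); loss: 13·δ^3/(1−δ).
No profitable deviation ⇔ 8(1−δ^3) ≤ 13·δ^3, i.e. δ^3 ≥ 8/(8+13) = 8/21.
Hence δ ≥ (8/21)^(1/3) ≈ 0.725.

0.725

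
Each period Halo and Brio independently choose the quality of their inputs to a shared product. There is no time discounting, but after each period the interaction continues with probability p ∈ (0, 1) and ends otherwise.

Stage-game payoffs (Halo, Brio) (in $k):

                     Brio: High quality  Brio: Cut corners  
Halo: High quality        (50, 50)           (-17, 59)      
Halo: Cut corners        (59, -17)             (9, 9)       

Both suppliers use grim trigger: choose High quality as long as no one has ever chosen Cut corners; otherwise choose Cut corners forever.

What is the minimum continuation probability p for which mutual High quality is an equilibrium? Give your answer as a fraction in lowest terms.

9/50

With no time discounting, the continuation probability p plays the role of the discount factor.
Grim-trigger IC: 50/(1−p) ≥ 59 + 9p/(1−p) ⇒ p ≥ (59−50)/(59−9) = 9/50.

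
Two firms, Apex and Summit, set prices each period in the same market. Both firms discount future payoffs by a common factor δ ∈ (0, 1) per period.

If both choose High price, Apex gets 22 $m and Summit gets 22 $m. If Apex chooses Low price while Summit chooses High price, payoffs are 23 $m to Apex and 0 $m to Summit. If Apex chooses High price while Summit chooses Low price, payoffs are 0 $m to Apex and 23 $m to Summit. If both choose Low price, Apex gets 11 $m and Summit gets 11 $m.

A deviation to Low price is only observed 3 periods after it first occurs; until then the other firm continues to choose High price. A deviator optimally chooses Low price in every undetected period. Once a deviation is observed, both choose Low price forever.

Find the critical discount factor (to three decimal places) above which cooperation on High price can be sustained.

A deviator earns 23 for 3 periods, then 11 forever; cooperating earns 22 forever. Multiplying the IC by (1−δ):
22 ≥ 23(1−δ^3) + 11δ^3, so 12·δ^3 ≥ 1 and δ^3 ≥ 1/12.
δ ≥ (1/12)^(1/3) ≈ 0.437.

0.437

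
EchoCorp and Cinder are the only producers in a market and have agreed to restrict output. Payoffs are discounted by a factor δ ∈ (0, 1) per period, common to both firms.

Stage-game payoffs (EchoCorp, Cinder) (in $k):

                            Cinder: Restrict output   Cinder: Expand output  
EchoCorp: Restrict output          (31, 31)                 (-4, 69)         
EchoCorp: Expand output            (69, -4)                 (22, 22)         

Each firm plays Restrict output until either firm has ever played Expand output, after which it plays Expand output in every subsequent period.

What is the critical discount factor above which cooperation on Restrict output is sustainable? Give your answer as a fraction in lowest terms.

38/47

Under grim trigger the critical discount factor is (T−C)/(T−P) with T = 69, C = 31, P = 22.
δ* = (69−31)/(69−22) = 38/47.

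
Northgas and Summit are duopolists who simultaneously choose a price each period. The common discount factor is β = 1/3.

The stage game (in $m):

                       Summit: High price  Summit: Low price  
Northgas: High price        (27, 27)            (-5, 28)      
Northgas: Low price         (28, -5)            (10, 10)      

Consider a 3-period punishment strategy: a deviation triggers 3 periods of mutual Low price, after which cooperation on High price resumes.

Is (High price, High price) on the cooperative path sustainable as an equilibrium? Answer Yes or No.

A one-shot deviation gives 28 now, then 10 for 3 periods, then back to 27.
Gain from deviating: (28−27) today; loss: (27−10) in each of the next 3 periods.
No-deviation condition: (27−10)(β+…+β^3) ≥ 28−27, i.e. β+…+β^3 ≥ 1/17.
At β = 1/3: β+…+β^3 = 0.4815 ≥ 0.0588.
So cooperation is sustainable.

Yes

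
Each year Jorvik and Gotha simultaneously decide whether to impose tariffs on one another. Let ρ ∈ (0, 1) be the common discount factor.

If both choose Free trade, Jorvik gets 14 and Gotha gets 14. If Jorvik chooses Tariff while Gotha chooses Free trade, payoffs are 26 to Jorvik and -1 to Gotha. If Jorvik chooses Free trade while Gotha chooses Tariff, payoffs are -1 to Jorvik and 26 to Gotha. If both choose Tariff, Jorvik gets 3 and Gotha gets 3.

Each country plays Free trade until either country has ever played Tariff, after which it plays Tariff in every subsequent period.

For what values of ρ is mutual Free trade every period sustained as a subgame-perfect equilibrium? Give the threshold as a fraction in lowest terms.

14/(1−ρ) ≥ 26 + 3ρ/(1−ρ)
14 ≥ 26 − 23ρ
ρ ≥ 12/23.

12/23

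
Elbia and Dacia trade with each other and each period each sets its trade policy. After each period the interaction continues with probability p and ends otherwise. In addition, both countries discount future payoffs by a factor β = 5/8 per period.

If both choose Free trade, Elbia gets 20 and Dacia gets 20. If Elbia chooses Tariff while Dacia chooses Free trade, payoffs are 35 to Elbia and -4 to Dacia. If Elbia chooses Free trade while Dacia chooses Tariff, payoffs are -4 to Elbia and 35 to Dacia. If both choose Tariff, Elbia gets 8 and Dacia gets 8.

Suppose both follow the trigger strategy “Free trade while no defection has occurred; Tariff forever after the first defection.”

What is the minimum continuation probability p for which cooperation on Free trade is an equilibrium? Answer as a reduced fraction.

With continuation probability p and discount β, the effective per-period discount factor is βp.
Grim-trigger IC: βp ≥ (35−20)/(35−8) = 5/9.
So p ≥ (5/9)/(5/8) = 8/9.

8/9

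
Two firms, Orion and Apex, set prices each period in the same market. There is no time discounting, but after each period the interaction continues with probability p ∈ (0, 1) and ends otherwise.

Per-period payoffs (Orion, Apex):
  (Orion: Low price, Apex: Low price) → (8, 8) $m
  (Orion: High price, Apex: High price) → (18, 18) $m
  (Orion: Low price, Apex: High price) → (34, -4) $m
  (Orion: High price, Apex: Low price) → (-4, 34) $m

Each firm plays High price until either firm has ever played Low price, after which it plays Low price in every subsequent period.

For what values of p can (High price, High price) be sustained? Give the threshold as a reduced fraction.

8/13

With no time discounting, the continuation probability p plays the role of the discount factor.
Grim-trigger IC: 18/(1−p) ≥ 34 + 8p/(1−p) ⇒ p ≥ (34−18)/(34−8) = 8/13.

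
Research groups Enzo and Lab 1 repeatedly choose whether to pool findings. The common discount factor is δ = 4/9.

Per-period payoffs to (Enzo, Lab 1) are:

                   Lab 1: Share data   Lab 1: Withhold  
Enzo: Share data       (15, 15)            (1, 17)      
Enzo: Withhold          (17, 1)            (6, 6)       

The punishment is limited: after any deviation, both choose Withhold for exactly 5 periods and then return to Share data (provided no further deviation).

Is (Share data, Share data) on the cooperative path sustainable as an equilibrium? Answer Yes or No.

Yes

IC: δ+…+δ^5 ≥ (17−15)/(15−6) = 2/9.
At δ = 4/9: partial sum = 0.7861 ≥ 0.2222. Cooperation sustainable.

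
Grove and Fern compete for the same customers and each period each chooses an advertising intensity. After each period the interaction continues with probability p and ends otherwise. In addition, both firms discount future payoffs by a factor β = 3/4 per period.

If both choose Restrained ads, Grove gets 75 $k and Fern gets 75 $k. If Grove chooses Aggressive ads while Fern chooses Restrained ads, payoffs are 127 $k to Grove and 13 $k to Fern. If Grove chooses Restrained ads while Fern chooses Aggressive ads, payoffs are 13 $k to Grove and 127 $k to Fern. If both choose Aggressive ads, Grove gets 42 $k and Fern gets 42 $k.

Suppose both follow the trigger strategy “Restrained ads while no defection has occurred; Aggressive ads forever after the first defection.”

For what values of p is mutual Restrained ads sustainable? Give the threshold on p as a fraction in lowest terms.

208/255

With continuation probability p and discount β, the effective per-period discount factor is βp.
Grim-trigger IC: βp ≥ (127−75)/(127−42) = 52/85.
So p ≥ (52/85)/(3/4) = 208/255.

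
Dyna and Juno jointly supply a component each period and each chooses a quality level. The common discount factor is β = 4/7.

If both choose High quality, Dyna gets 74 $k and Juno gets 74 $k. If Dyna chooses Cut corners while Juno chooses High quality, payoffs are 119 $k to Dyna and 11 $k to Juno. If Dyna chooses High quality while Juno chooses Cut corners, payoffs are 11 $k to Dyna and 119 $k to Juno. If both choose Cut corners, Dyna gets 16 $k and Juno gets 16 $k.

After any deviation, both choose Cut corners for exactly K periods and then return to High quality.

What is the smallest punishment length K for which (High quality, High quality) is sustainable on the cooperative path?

2

IC: β(1−β^K)/(1−β) ≥ (119−74)/(74−16) = 45/58.
With β = 4/7: need 1 − β^K ≥ 45/58·(1−4/7)/(4/7), i.e. β^K ≤ 0.4181.
Since (4/7)^1 = 0.5714 and (4/7)^2 = 0.3265, the smallest such K is 2.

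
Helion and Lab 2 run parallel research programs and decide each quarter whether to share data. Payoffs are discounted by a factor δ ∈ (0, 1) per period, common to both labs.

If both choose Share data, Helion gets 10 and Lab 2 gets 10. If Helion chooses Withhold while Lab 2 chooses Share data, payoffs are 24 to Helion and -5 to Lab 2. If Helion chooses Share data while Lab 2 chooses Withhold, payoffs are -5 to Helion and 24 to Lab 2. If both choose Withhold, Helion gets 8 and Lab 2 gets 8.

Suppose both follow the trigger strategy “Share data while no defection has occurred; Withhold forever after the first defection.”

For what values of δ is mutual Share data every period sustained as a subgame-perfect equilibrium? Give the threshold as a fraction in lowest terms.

10/(1−δ) ≥ 24 + 8δ/(1−δ)
10 ≥ 24 − 16δ
δ ≥ 14/16 = 7/8.

7/8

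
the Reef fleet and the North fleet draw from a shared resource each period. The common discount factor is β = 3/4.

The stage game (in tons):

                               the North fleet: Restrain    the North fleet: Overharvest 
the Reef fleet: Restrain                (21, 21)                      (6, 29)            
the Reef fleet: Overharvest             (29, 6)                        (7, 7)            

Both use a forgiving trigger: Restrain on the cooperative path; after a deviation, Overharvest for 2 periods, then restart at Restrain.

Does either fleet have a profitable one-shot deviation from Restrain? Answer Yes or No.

No

A one-shot deviation gives 29 now, then 7 for 2 periods, then back to 21.
Gain from deviating: (29−21) today; loss: (21−7) in each of the next 2 periods.
No-deviation condition: (21−7)(β+…+β^2) ≥ 29−21, i.e. β+…+β^2 ≥ 4/7.
At β = 3/4: β+…+β^2 = 1.3125 ≥ 0.5714.
So cooperation is sustainable.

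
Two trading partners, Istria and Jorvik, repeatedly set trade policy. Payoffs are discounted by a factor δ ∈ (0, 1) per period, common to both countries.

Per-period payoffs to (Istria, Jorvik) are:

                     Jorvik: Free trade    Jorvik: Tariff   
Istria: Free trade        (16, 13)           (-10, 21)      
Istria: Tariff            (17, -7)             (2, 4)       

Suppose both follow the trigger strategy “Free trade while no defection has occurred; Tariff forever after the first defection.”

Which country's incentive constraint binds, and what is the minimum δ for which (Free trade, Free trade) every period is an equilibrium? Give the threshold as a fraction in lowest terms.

Istria: cooperation gives 16 each period; deviation gives 17 once then 2 forever.
  16/(1−δ) ≥ 17 + 2δ/(1−δ) ⇒ δ ≥ 1/15.
Jorvik: cooperation gives 13 each period; deviation gives 21 once then 4 forever.
  δ ≥ 8/17.
Both must hold, so the binding constraint is Jorvik's: δ ≥ 8/17.

Jorvik; δ ≥ 8/17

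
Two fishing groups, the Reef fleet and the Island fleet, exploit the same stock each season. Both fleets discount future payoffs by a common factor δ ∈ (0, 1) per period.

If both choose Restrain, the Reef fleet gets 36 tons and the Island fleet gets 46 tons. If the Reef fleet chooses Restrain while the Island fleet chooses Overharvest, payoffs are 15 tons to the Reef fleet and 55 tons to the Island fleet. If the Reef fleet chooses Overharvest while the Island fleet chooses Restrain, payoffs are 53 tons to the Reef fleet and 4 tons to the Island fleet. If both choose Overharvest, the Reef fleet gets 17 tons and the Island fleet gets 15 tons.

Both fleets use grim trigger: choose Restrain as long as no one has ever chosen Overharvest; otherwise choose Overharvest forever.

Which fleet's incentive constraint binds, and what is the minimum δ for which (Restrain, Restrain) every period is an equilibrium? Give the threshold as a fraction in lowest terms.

the Reef fleet; δ ≥ 17/36

the Reef fleet's threshold: (53−36)/(53−17) = 17/36.
the Island fleet's threshold: (55−46)/(55−15) = 9/40.
17/36 > 9/40, so the Reef fleet binds and δ* = 17/36.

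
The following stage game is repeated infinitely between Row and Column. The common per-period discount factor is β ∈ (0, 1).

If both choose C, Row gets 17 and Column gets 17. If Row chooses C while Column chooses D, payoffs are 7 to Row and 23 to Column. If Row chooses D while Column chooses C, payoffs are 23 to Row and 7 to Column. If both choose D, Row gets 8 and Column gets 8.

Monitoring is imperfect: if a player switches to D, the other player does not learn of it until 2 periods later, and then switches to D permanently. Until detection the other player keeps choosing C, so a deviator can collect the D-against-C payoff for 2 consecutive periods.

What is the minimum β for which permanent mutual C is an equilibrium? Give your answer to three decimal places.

0.632

A deviator earns 23 for 2 periods, then 8 forever; cooperating earns 17 forever. Multiplying the IC by (1−β):
17 ≥ 23(1−β^2) + 8β^2, so 15·β^2 ≥ 6 and β^2 ≥ 2/5.
β ≥ (2/5)^(1/2) ≈ 0.632.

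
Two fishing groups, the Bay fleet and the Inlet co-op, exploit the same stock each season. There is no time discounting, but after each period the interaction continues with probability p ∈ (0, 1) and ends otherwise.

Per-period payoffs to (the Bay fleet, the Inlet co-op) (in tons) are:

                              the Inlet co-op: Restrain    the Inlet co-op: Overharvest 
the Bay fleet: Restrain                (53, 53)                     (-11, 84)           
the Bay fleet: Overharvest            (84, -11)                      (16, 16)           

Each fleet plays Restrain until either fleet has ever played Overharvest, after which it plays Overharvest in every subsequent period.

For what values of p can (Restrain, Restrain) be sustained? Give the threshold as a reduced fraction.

31/68

Expected cooperation value is 53 + p·53 + p²·53 + … = 53/(1−p); deviation gives 84 + p·16/(1−p).
53 ≥ 84(1−p) + 16p ⇒ 68p ≥ 31 ⇒ p ≥ 31/68.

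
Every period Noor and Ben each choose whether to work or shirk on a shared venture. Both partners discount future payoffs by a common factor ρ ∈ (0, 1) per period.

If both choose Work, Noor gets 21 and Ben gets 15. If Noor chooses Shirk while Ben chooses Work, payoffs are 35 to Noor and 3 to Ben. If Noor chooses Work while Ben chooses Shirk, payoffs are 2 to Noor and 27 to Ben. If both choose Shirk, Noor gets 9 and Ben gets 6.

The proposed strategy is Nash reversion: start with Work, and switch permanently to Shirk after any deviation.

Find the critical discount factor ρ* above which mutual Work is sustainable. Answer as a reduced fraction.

4/7

For Noor: deviation gain 35−21 = 14, per-period punishment loss 21−9 = 12. IC gives ρ ≥ 14/26 = 7/13.
For Ben: gain 12, loss 9 per period, so ρ ≥ 12/21 = 4/7.
The tighter constraint is Ben's, so cooperation needs ρ ≥ 4/7.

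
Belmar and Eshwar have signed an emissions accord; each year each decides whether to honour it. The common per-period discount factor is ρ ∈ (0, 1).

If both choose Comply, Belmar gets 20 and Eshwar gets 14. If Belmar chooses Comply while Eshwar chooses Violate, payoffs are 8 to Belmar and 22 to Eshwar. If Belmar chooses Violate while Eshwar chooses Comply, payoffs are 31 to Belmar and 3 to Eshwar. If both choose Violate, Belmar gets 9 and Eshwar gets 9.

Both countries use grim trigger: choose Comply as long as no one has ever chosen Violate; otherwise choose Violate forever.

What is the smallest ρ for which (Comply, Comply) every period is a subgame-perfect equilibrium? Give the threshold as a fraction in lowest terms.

8/13

Belmar's threshold: (31−20)/(31−9) = 1/2.
Eshwar's threshold: (22−14)/(22−9) = 8/13.
1/2 < 8/13, so Eshwar binds and ρ* = 8/13.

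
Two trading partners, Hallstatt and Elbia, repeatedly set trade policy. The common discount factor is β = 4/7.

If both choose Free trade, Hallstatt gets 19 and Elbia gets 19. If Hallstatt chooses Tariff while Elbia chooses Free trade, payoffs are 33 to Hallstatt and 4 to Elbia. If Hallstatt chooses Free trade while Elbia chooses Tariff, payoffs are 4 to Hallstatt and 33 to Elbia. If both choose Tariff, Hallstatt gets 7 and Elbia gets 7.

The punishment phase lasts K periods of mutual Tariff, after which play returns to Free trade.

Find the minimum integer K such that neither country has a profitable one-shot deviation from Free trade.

4

IC: β(1−β^K)/(1−β) ≥ (33−19)/(19−7) = 7/6.
With β = 4/7: need 1 − β^K ≥ 7/6·(1−4/7)/(4/7), i.e. β^K ≤ 0.1250.
Since (4/7)^3 = 0.1866 and (4/7)^4 = 0.1066, the smallest such K is 4.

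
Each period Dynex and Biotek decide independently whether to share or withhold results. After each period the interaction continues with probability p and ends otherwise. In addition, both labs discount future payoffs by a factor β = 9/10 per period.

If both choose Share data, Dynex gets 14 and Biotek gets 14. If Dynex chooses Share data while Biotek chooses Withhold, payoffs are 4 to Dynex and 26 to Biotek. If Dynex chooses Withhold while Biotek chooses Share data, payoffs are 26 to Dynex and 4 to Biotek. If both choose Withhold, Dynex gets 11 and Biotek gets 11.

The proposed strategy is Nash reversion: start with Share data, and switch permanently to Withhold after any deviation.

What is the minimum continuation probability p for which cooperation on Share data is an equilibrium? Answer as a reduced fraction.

With continuation probability p and discount β, the effective per-period discount factor is βp.
Grim-trigger IC: βp ≥ (26−14)/(26−11) = 4/5.
So p ≥ (4/5)/(9/10) = 8/9.

8/9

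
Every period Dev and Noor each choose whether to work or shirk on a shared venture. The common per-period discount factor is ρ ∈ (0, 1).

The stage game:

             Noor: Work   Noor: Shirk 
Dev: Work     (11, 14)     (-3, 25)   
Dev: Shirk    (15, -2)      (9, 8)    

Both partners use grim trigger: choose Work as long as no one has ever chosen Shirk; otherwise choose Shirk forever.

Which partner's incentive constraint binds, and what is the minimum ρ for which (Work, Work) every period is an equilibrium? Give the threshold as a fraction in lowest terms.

Dev; ρ ≥ 2/3

Dev: cooperation gives 11 each period; deviation gives 15 once then 9 forever.
  11/(1−ρ) ≥ 15 + 9ρ/(1−ρ) ⇒ ρ ≥ 4/6 = 2/3.
Noor: cooperation gives 14 each period; deviation gives 25 once then 8 forever.
  ρ ≥ 11/17.
Both must hold, so the binding constraint is Dev's: ρ ≥ 2/3.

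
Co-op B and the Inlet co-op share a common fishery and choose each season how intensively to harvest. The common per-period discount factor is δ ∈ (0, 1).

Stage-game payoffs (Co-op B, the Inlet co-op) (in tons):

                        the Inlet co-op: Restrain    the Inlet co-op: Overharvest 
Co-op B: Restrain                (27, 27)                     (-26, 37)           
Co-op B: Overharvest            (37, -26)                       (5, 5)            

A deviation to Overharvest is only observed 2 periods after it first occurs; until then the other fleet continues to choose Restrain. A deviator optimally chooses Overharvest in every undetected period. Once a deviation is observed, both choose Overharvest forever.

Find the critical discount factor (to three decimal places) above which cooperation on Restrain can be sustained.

0.559

A deviator earns 37 for 2 periods, then 5 forever; cooperating earns 27 forever. Multiplying the IC by (1−δ):
27 ≥ 37(1−δ^2) + 5δ^2, so 32·δ^2 ≥ 10 and δ^2 ≥ 5/16.
δ ≥ (5/16)^(1/2) ≈ 0.559.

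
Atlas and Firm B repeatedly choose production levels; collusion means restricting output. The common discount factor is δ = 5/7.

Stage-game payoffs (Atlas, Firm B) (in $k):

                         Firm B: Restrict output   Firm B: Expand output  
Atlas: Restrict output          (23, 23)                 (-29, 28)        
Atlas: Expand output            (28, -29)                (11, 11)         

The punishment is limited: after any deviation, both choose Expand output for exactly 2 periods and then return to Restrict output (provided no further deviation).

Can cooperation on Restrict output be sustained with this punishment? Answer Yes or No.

Yes

Comparing payoff streams over the 3 periods until play realigns: cooperate → 23(1+δ+…+δ^2); deviate → 28 + 11(δ+…+δ^2).
Cooperation is sustained iff (23−11)(δ+…+δ^2) ≥ 28−23.
δ+…+δ^2 = 5/7·(1−(5/7)^2)/(1−5/7) = 1.2245, and (28−23)/(23−11) = 0.4167.
1.2245 ≥ 0.4167, so cooperation is sustainable.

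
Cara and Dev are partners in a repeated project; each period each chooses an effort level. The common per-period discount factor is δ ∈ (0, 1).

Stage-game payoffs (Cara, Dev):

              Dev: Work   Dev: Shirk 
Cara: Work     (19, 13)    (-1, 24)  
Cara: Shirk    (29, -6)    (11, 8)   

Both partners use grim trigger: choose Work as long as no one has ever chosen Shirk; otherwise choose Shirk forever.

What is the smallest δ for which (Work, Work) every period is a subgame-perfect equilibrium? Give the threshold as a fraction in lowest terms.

11/16

Cara: cooperation gives 19 each period; deviation gives 29 once then 11 forever.
  19/(1−δ) ≥ 29 + 11δ/(1−δ) ⇒ δ ≥ 10/18 = 5/9.
Dev: cooperation gives 13 each period; deviation gives 24 once then 8 forever.
  δ ≥ 11/16.
Both must hold, so the binding constraint is Dev's: δ ≥ 11/16.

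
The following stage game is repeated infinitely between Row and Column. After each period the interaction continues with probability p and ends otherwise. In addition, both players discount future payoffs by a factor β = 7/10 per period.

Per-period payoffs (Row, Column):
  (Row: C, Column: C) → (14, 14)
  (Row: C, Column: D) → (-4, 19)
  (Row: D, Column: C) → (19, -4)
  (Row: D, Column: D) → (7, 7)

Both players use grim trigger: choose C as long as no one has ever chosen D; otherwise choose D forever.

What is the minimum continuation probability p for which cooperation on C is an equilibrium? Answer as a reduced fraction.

25/42

With continuation probability p and discount β, the effective per-period discount factor is βp.
Grim-trigger IC: βp ≥ (19−14)/(19−7) = 5/12.
So p ≥ (5/12)/(7/10) = 25/42.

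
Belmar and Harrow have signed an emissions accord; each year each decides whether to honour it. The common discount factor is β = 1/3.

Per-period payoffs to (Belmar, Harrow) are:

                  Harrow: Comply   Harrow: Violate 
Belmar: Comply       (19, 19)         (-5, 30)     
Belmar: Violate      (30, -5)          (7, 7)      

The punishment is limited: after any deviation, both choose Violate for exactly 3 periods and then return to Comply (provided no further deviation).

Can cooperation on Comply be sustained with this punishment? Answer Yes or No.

Comparing payoff streams over the 4 periods until play realigns: cooperate → 19(1+β+…+β^3); deviate → 30 + 7(β+…+β^3).
Cooperation is sustained iff (19−7)(β+…+β^3) ≥ 30−19.
β+…+β^3 = 1/3·(1−(1/3)^3)/(1−1/3) = 0.4815, and (30−19)/(19−7) = 0.9167.
0.4815 < 0.9167, so cooperation is not sustainable.

No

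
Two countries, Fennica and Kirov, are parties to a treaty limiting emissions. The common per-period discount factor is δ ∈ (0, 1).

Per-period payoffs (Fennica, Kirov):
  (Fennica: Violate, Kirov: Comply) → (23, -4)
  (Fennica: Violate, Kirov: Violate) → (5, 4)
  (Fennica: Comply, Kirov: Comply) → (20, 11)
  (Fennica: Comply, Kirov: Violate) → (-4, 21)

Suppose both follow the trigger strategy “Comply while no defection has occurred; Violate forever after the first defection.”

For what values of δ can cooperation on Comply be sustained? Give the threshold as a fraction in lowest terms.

10/17

Fennica: cooperation gives 20 each period; deviation gives 23 once then 5 forever.
  20/(1−δ) ≥ 23 + 5δ/(1−δ) ⇒ δ ≥ 3/18 = 1/6.
Kirov: cooperation gives 11 each period; deviation gives 21 once then 4 forever.
  δ ≥ 10/17.
Both must hold, so the binding constraint is Kirov's: δ ≥ 10/17.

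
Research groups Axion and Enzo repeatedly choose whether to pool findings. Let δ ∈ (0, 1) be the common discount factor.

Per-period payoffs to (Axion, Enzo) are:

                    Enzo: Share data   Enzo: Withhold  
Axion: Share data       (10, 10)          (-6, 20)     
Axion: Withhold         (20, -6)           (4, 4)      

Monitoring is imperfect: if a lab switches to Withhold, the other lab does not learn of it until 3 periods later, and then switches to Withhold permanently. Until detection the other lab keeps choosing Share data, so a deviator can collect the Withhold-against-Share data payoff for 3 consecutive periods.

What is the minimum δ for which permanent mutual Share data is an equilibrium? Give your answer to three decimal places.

Deviating for the 3 undetected periods gains 20−10 = 10 per period over cooperation, then loses 10−4 = 6 per period forever once punishment starts.
Gain: 10(1 + δ + … + δ^2); loss: 6·δ^3/(1−δ).
No profitable deviation ⇔ 10(1−δ^3) ≤ 6·δ^3, i.e. δ^3 ≥ 10/(10+6) = 5/8.
Hence δ ≥ (5/8)^(1/3) ≈ 0.855.

0.855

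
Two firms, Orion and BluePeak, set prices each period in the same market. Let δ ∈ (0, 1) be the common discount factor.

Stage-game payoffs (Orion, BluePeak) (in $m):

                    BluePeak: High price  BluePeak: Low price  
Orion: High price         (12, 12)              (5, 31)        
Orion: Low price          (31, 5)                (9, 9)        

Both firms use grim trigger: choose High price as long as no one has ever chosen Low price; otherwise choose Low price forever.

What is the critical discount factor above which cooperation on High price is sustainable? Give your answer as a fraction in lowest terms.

19/22

Under grim trigger the critical discount factor is (T−C)/(T−P) with T = 31, C = 12, P = 9.
δ* = (31−12)/(31−9) = 19/22.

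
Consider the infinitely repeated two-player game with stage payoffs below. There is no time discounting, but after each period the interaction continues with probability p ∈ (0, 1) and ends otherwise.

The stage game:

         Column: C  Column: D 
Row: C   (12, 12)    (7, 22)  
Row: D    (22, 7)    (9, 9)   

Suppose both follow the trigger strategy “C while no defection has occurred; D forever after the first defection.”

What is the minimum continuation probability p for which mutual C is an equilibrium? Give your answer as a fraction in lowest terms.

10/13

With no time discounting, the continuation probability p plays the role of the discount factor.
Grim-trigger IC: 12/(1−p) ≥ 22 + 9p/(1−p) ⇒ p ≥ (22−12)/(22−9) = 10/13.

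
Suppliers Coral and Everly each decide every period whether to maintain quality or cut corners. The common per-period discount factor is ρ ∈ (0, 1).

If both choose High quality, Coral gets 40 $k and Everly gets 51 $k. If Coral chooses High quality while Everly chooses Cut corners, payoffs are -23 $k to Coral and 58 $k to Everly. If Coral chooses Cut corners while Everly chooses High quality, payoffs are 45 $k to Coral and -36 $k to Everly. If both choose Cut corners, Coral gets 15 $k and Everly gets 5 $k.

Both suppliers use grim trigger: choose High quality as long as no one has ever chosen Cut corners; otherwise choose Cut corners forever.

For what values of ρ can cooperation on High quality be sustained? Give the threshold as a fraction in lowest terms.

For Coral: deviation gain 45−40 = 5, per-period punishment loss 40−15 = 25. IC gives ρ ≥ 5/30 = 1/6.
For Everly: gain 7, loss 46 per period, so ρ ≥ 7/53.
The tighter constraint is Coral's, so cooperation needs ρ ≥ 1/6.

1/6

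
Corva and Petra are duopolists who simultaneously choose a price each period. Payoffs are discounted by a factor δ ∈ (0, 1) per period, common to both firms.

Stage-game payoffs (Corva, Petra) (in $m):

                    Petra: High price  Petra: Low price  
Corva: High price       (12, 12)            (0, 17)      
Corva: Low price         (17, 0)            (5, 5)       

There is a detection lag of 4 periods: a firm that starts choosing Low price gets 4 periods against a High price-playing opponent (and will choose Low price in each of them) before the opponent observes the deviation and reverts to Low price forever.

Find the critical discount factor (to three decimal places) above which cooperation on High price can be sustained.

The best deviation is to choose Low price for all 4 undetected periods, earning 17 each, then 5 forever once detected.
Deviation value: 17(1−δ^4)/(1−δ) + 5δ^4/(1−δ); cooperation value: 12/(1−δ).
IC: 12 ≥ 17(1−δ^4) + 5δ^4 = 17 − 12δ^4.
So δ^4 ≥ 5/12, giving δ ≥ (5/12)^(1/4) ≈ 0.803.

0.803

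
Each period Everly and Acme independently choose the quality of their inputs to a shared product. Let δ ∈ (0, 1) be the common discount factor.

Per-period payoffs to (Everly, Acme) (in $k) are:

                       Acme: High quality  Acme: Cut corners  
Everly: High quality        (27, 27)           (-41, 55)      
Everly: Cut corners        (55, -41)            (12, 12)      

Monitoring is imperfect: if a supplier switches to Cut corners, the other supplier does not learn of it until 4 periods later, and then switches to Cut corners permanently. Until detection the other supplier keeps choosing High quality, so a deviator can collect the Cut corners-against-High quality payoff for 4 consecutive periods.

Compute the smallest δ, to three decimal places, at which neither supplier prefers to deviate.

The best deviation is to choose Cut corners for all 4 undetected periods, earning 55 each, then 12 forever once detected.
Deviation value: 55(1−δ^4)/(1−δ) + 12δ^4/(1−δ); cooperation value: 27/(1−δ).
IC: 27 ≥ 55(1−δ^4) + 12δ^4 = 55 − 43δ^4.
So δ^4 ≥ 28/43, giving δ ≥ (28/43)^(1/4) ≈ 0.898.

0.898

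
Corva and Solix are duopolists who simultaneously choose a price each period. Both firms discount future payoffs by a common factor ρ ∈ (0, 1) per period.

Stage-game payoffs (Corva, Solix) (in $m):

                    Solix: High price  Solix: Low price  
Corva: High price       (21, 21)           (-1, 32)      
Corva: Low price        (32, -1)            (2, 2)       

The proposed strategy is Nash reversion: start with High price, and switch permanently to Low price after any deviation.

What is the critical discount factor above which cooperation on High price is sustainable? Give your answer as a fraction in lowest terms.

Under grim trigger the critical discount factor is (T−C)/(T−P) with T = 32, C = 21, P = 2.
ρ* = (32−21)/(32−2) = 11/30.

11/30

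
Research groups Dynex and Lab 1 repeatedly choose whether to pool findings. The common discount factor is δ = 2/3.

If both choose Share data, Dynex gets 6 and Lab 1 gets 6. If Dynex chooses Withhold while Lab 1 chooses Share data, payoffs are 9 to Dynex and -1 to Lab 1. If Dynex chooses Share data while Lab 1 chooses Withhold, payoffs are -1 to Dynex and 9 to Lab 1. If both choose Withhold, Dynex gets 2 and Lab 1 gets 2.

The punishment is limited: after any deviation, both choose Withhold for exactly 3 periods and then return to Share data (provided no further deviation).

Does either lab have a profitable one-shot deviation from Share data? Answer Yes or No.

No

Comparing payoff streams over the 4 periods until play realigns: cooperate → 6(1+δ+…+δ^3); deviate → 9 + 2(δ+…+δ^3).
Cooperation is sustained iff (6−2)(δ+…+δ^3) ≥ 9−6.
δ+…+δ^3 = 2/3·(1−(2/3)^3)/(1−2/3) = 1.4074, and (9−6)/(6−2) = 0.7500.
1.4074 ≥ 0.7500, so cooperation is sustainable.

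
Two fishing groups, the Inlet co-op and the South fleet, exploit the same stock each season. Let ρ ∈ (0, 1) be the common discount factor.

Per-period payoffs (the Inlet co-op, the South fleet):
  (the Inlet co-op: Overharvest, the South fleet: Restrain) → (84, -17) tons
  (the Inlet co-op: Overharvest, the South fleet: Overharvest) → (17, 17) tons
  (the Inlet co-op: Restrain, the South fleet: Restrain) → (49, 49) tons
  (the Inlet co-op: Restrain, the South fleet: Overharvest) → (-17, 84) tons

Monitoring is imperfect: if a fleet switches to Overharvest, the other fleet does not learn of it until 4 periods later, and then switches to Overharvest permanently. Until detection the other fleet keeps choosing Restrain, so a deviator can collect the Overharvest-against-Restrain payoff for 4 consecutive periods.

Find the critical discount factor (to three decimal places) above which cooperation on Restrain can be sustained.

A deviator earns 84 for 4 periods, then 17 forever; cooperating earns 49 forever. Multiplying the IC by (1−ρ):
49 ≥ 84(1−ρ^4) + 17ρ^4, so 67·ρ^4 ≥ 35 and ρ^4 ≥ 35/67.
ρ ≥ (35/67)^(1/4) ≈ 0.850.

0.850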